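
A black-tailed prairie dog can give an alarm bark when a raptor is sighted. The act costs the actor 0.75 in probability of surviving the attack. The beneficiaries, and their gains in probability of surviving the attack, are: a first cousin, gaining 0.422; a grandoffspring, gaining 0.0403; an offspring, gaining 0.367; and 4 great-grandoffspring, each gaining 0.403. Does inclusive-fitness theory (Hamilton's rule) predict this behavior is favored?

No

Hamilton's rule: the trait is favored when the sum of r·B over every recipient exceeds the actor's cost C.
r to a first cousin = 1/8 (first cousins share one grandparent pair — two paths of length 4: r = 2·(1/2)^4 = 1/8).
r to a grandoffspring = 0.25 (two parent–offspring links: r = (1/2)^2 = 1/4).
r to an offspring = 1/2 (one parent–offspring link: r = (1/2)^1 = 1/2).
r to a great-grandoffspring = 0.125 (three parent–offspring links: r = (1/2)^3 = 1/8).
Summing one r·B term per recipient: 1·0.125·0.422 + 1·0.25·0.0403 + 1·0.5·0.367 + 4·0.125·0.403 = 0.447825.
0.447825 < 0.75: the indirect benefit is less than the cost.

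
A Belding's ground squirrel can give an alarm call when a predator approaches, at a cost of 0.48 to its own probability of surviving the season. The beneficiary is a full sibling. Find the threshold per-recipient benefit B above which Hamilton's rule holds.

0.96

r to a full sibling = 0.5 (full sibs share both parents — two paths of length 2: r = 2·(1/2)^2 = 1/2).
Hamilton's rule with n recipients of equal r: n·r·B > C, so B > C/(n·r) = 0.48/(1·0.5) = 0.96.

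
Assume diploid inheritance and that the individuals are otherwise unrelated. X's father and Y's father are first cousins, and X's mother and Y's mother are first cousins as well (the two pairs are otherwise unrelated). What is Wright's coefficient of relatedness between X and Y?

Relatedness sums over independent paths through distinct common ancestors.
X and Y are related in two ways: second cousins through their fathers (r = 1/32) and second cousins through their mothers (r = 1/32).
r = 1/32 + 1/32 = 1/16 = 0.0625.

0.0625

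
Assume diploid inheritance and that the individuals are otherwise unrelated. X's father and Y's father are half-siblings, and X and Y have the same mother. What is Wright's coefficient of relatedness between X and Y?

Wright's path rule: contributions from independent ancestry routes add.
X and Y are related in two ways: half first cousins through their fathers (r = 1/16) and half-sibs through their shared mother (r = 1/4).
r = 1/16 + 1/4 = 5/16 = 0.3125.

0.3125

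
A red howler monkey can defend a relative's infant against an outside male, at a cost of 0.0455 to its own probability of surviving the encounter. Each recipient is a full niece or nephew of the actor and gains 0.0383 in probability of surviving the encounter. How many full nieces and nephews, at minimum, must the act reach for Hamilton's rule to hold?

5

r to a full niece or nephew = 0.25 (full aunt/uncle↔niece/nephew: two paths of length 3 through the shared grandparent pair: r = 2·(1/2)^3 = 1/4).
Hamilton's rule: n·r·B > C  ⇒  n > C/(r·B) = 0.0455/(0.25·0.0383) = 4.752.
The smallest integer exceeding 4.752 is 5.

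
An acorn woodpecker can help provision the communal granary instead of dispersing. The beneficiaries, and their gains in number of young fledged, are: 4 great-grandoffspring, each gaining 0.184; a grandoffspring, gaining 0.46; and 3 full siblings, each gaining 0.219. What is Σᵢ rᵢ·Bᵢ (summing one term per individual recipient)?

0.5355

r to a great-grandoffspring = 0.125 (three parent–offspring links: r = (1/2)^3 = 1/8).
r to a grandoffspring = 0.25 (two parent–offspring links: r = (1/2)^2 = 1/4).
r to a full sibling = 0.5 (full sibs share both parents — two paths of length 2: r = 2·(1/2)^2 = 1/2).
Summing one r·B term per recipient: 4·0.125·0.184 + 1·0.25·0.46 + 3·0.5·0.219 = 0.5355.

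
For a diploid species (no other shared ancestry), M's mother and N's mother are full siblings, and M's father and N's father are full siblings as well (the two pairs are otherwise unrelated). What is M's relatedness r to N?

Relatedness sums over independent paths through distinct common ancestors.
M and N are related in two ways: first cousins through their mothers (r = 1/8) and first cousins through their fathers (r = 1/8) — i.e. double first cousins.
r = 1/8 + 1/8 = 1/4 = 0.25.

0.25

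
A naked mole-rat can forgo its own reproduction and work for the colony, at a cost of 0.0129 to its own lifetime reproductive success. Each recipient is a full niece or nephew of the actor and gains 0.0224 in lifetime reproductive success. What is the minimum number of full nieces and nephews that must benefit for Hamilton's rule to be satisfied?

r to a full niece or nephew = 1/4 (full aunt/uncle↔niece/nephew: two paths of length 3 through the shared grandparent pair: r = 2·(1/2)^3 = 1/4).
Hamilton's rule: n·r·B > C  ⇒  n > C/(r·B) = 0.0129/(0.25·0.0224) = 2.304.
The smallest integer exceeding 2.304 is 3.

3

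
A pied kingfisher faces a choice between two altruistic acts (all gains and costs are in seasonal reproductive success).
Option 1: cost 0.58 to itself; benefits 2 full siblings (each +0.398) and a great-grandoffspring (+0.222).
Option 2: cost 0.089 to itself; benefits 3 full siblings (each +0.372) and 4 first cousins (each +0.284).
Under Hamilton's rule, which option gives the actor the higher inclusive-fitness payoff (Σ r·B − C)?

Option 1: r to a full sibling = 0.5.
Option 1: r to a great-grandoffspring = 0.125.
Option 1: Σ r·B − C = (2·0.5·0.398 + 1·0.125·0.222) − 0.58 = -0.15425.
Option 2: r to a full sibling = 0.5.
Option 2: r to a first cousin = 0.125.
Option 2: Σ r·B − C = (3·0.5·0.372 + 4·0.125·0.284) − 0.089 = 0.611.
Option 2 has the higher net inclusive-fitness payoff.

Option 2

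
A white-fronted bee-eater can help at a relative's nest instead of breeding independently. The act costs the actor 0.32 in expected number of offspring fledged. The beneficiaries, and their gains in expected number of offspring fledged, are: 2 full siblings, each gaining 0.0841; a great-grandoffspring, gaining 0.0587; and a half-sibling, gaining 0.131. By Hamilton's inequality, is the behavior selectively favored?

Hamilton's rule: the trait is favored when the sum of r·B over every recipient exceeds the actor's cost C.
r to a full sibling = 0.5 (full sibs share both parents — two paths of length 2: r = 2·(1/2)^2 = 1/2).
r to a great-grandoffspring = 0.125 (three parent–offspring links: r = (1/2)^3 = 1/8).
r to a half-sibling = 1/4 (half-sibs share one parent — one path of length 2: r = (1/2)^2 = 1/4).
Summing one r·B term per recipient: 2·0.5·0.0841 + 1·0.125·0.0587 + 1·0.25·0.131 = 0.1241875.
0.1241875 < 0.32: the indirect benefit is less than the cost.

No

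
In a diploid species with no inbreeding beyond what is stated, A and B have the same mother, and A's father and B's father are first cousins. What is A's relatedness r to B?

Wright's path rule: contributions from independent ancestry routes add.
A and B are related in two ways: half-sibs through their shared mother (r = 1/4) and second cousins through their fathers (r = 1/32).
r = 1/4 + 1/32 = 9/32 = 0.28125.

0.28125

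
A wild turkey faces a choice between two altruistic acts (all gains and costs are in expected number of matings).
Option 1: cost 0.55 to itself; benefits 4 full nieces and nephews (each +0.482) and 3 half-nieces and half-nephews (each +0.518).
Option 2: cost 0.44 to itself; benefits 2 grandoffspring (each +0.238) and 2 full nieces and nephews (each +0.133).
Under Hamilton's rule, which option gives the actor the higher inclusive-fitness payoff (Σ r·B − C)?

Option 1

Option 1: r to a full niece or nephew = 0.25.
Option 1: r to a half-niece or half-nephew = 0.125.
Option 1: Σ r·B − C = (4·0.25·0.482 + 3·0.125·0.518) − 0.55 = 0.12625.
Option 2: r to a grandoffspring = 0.25.
Option 2: r to a full niece or nephew = 0.25.
Option 2: Σ r·B − C = (2·0.25·0.238 + 2·0.25·0.133) − 0.44 = -0.2545.
Option 1 has the higher net inclusive-fitness payoff.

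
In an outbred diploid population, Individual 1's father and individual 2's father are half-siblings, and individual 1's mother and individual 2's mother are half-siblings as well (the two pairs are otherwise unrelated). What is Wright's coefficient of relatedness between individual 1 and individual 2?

Wright's path rule: contributions from independent ancestry routes add.
Individual 1 and individual 2 are related in two ways: half first cousins through their fathers (r = 1/16) and half first cousins through their mothers (r = 1/16).
r = 1/16 + 1/16 = 0.125.

0.125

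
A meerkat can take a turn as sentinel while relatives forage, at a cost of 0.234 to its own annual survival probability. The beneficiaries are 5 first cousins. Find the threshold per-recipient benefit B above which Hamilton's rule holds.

0.3744

r to a first cousin = 0.125 (first cousins share one grandparent pair — two paths of length 4: r = 2·(1/2)^4 = 1/8).
Hamilton's rule with n recipients of equal r: n·r·B > C, so B > C/(n·r) = 0.234/(5·0.125) = 0.3744.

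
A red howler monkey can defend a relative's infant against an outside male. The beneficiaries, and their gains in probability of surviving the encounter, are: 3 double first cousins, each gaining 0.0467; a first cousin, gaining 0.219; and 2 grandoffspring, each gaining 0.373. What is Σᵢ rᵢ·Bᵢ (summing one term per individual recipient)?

r to a double first cousin = 1/4 (double first cousins share both grandparent pairs — four paths of length 4: r = 4·(1/2)^4 = 1/4).
r to a first cousin = 0.125 (first cousins share one grandparent pair — two paths of length 4: r = 2·(1/2)^4 = 1/8).
r to a grandoffspring = 1/4 (two parent–offspring links: r = (1/2)^2 = 1/4).
Summing one r·B term per recipient: 3·0.25·0.0467 + 1·0.125·0.219 + 2·0.25·0.373 = 0.2489.

0.2489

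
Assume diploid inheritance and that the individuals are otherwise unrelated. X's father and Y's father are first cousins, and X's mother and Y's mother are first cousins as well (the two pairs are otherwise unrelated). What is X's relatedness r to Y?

Independent pedigree routes through distinct common ancestors add.
X and Y are related in two ways: second cousins through their fathers (r = 1/32) and second cousins through their mothers (r = 1/32).
r = 1/32 + 1/32 = 1/16 = 0.0625.

0.0625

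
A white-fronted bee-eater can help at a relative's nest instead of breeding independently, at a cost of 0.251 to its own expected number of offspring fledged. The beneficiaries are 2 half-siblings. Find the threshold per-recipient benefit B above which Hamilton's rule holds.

r to a half-sibling = 1/4 (half-sibs share one parent — one path of length 2: r = (1/2)^2 = 1/4).
Hamilton's rule with n recipients of equal r: n·r·B > C, so B > C/(n·r) = 0.251/(2·0.25) = 0.502.

0.502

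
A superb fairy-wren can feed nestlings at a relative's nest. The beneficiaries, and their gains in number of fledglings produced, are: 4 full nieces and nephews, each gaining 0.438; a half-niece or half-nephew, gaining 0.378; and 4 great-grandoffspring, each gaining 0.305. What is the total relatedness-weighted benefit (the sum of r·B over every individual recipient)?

0.63775

r to a full niece or nephew = 1/4 (full aunt/uncle↔niece/nephew: two paths of length 3 through the shared grandparent pair: r = 2·(1/2)^3 = 1/4).
r to a half-niece or half-nephew = 1/8 (half-aunt/uncle↔niece/nephew: one path of length 3: r = (1/2)^3 = 1/8).
r to a great-grandoffspring = 0.125 (three parent–offspring links: r = (1/2)^3 = 1/8).
Summing one r·B term per recipient: 4·0.25·0.438 + 1·0.125·0.378 + 4·0.125·0.305 = 0.63775.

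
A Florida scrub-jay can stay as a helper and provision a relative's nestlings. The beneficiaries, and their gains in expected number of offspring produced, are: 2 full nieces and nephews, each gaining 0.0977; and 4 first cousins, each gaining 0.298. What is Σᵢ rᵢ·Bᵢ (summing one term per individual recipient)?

0.19785

r to a full niece or nephew = 0.25 (full aunt/uncle↔niece/nephew: two paths of length 3 through the shared grandparent pair: r = 2·(1/2)^3 = 1/4).
r to a first cousin = 0.125 (first cousins share one grandparent pair — two paths of length 4: r = 2·(1/2)^4 = 1/8).
Summing one r·B term per recipient: 2·0.25·0.0977 + 4·0.125·0.298 = 0.19785.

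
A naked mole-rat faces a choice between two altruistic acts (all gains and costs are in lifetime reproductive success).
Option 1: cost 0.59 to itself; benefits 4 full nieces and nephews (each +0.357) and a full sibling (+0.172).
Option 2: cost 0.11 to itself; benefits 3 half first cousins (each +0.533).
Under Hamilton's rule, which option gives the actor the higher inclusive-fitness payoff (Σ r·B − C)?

Option 1: r to a full niece or nephew = 0.25.
Option 1: r to a full sibling = 0.5.
Option 1: Σ r·B − C = (4·0.25·0.357 + 1·0.5·0.172) − 0.59 = -0.147.
Option 2: r to a half first cousin = 0.0625.
Option 2: Σ r·B − C = (3·0.0625·0.533) − 0.11 = -0.0100625.
Option 2 has the higher net inclusive-fitness payoff.

Option 2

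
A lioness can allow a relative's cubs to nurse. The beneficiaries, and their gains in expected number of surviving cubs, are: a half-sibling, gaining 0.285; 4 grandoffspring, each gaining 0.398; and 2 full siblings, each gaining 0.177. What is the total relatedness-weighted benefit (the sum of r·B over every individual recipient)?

0.64625

r to a half-sibling = 0.25 (half-sibs share one parent — one path of length 2: r = (1/2)^2 = 1/4).
r to a grandoffspring = 1/4 (two parent–offspring links: r = (1/2)^2 = 1/4).
r to a full sibling = 0.5 (full sibs share both parents — two paths of length 2: r = 2·(1/2)^2 = 1/2).
Summing one r·B term per recipient: 1·0.25·0.285 + 4·0.25·0.398 + 2·0.5·0.177 = 0.64625.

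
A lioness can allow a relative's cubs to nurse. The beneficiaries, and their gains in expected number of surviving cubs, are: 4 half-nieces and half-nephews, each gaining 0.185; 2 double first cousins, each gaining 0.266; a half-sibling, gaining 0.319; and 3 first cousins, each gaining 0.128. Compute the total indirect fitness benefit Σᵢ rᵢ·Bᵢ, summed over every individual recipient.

r to a half-niece or half-nephew = 1/8 (half-aunt/uncle↔niece/nephew: one path of length 3: r = (1/2)^3 = 1/8).
r to a double first cousin = 0.25 (double first cousins share both grandparent pairs — four paths of length 4: r = 4·(1/2)^4 = 1/4).
r to a half-sibling = 0.25 (half-sibs share one parent — one path of length 2: r = (1/2)^2 = 1/4).
r to a first cousin = 0.125 (first cousins share one grandparent pair — two paths of length 4: r = 2·(1/2)^4 = 1/8).
Summing one r·B term per recipient: 4·0.125·0.185 + 2·0.25·0.266 + 1·0.25·0.319 + 3·0.125·0.128 = 0.35325.

0.35325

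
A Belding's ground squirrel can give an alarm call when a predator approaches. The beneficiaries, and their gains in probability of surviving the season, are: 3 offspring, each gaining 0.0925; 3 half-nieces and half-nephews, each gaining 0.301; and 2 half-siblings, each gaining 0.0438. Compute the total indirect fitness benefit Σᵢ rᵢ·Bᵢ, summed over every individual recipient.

0.273525

r to an offspring = 1/2 (one parent–offspring link: r = (1/2)^1 = 1/2).
r to a half-niece or half-nephew = 0.125 (half-aunt/uncle↔niece/nephew: one path of length 3: r = (1/2)^3 = 1/8).
r to a half-sibling = 1/4 (half-sibs share one parent — one path of length 2: r = (1/2)^2 = 1/4).
Summing one r·B term per recipient: 3·0.5·0.0925 + 3·0.125·0.301 + 2·0.25·0.0438 = 0.273525.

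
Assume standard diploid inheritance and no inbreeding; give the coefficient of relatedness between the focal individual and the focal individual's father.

Each parent–offspring link contributes a factor of 1/2, and independent paths through distinct common ancestors add.
One parent–offspring link: r = (1/2)^1 = 1/2.

0.5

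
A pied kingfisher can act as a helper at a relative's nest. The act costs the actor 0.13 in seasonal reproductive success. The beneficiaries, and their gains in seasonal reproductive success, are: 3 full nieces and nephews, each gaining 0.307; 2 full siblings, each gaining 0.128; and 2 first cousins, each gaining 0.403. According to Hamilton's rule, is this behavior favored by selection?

Yes

Hamilton's rule: the trait is favored when the sum of r·B over every recipient exceeds the actor's cost C.
r to a full niece or nephew = 0.25 (full aunt/uncle↔niece/nephew: two paths of length 3 through the shared grandparent pair: r = 2·(1/2)^3 = 1/4).
r to a full sibling = 0.5 (full sibs share both parents — two paths of length 2: r = 2·(1/2)^2 = 1/2).
r to a first cousin = 0.125 (first cousins share one grandparent pair — two paths of length 4: r = 2·(1/2)^4 = 1/8).
Summing one r·B term per recipient: 3·0.25·0.307 + 2·0.5·0.128 + 2·0.125·0.403 = 0.459.
0.459 > 0.13: the indirect benefit exceeds the cost.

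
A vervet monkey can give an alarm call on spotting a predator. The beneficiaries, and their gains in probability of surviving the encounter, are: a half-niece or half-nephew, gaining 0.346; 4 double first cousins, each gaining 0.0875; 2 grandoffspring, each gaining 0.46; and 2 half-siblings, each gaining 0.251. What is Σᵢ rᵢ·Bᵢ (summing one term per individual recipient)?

r to a half-niece or half-nephew = 1/8 (half-aunt/uncle↔niece/nephew: one path of length 3: r = (1/2)^3 = 1/8).
r to a double first cousin = 0.25 (double first cousins share both grandparent pairs — four paths of length 4: r = 4·(1/2)^4 = 1/4).
r to a grandoffspring = 1/4 (two parent–offspring links: r = (1/2)^2 = 1/4).
r to a half-sibling = 0.25 (half-sibs share one parent — one path of length 2: r = (1/2)^2 = 1/4).
Summing one r·B term per recipient: 1·0.125·0.346 + 4·0.25·0.0875 + 2·0.25·0.46 + 2·0.25·0.251 = 0.48625.

0.48625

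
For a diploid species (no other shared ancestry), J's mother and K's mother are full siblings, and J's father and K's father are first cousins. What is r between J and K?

Independent pedigree routes through distinct common ancestors add.
J and K are related in two ways: first cousins through their mothers (r = 1/8) and second cousins through their fathers (r = 1/32).
r = 1/8 + 1/32 = 5/32 = 0.15625.

0.15625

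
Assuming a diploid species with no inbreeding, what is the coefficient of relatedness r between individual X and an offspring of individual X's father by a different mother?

Each parent–offspring link contributes a factor of 1/2, and independent paths through distinct common ancestors add.
Half-sibs share one parent — one path of length 2: r = (1/2)^2 = 1/4.

0.25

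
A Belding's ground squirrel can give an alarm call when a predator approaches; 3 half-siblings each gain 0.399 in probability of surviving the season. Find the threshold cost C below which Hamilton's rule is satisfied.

0.29925

r to a half-sibling = 0.25 (half-sibs share one parent — one path of length 2: r = (1/2)^2 = 1/4).
Hamilton's rule: n·r·B > C, so the trait is favored while C < n·r·B = 3·0.25·0.399 = 0.29925.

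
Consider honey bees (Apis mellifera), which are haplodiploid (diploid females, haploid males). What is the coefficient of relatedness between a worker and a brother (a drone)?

Her haploid brother carries none of their father's genes and a random half of their mother's genome; that half matches the maternal half of her own genome with probability 1/2: r = 1/2 · 1/2 = 1/4.

0.25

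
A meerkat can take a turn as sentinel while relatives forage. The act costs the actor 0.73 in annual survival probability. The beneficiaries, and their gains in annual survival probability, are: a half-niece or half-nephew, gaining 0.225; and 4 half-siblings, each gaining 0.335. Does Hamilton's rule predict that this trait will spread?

No

Hamilton's rule: the trait is favored when the sum of r·B over every recipient exceeds the actor's cost C.
r to a half-niece or half-nephew = 1/8 (half-aunt/uncle↔niece/nephew: one path of length 3: r = (1/2)^3 = 1/8).
r to a half-sibling = 0.25 (half-sibs share one parent — one path of length 2: r = (1/2)^2 = 1/4).
Summing one r·B term per recipient: 1·0.125·0.225 + 4·0.25·0.335 = 0.363125.
0.363125 < 0.73: the indirect benefit is less than the cost.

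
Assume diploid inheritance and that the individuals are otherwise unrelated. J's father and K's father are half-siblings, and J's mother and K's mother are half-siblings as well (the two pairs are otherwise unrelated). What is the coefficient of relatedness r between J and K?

With two independent routes of shared ancestry, r is the sum of the two contributions.
J and K are related in two ways: half first cousins through their fathers (r = 1/16) and half first cousins through their mothers (r = 1/16).
r = 1/16 + 1/16 = 0.125.

0.125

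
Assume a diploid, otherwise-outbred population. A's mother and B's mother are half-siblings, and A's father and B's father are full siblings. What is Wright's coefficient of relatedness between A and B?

0.1875

With two independent routes of shared ancestry, r is the sum of the two contributions.
A and B are related in two ways: half first cousins through their mothers (r = 1/16) and first cousins through their fathers (r = 1/8).
r = 1/16 + 1/8 = 3/16 = 0.1875.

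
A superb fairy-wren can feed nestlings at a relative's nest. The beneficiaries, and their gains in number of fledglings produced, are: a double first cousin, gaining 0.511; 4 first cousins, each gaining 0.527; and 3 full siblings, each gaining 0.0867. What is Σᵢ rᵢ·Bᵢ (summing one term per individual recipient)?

0.5213

r to a double first cousin = 1/4 (double first cousins share both grandparent pairs — four paths of length 4: r = 4·(1/2)^4 = 1/4).
r to a first cousin = 1/8 (first cousins share one grandparent pair — two paths of length 4: r = 2·(1/2)^4 = 1/8).
r to a full sibling = 1/2 (full sibs share both parents — two paths of length 2: r = 2·(1/2)^2 = 1/2).
Summing one r·B term per recipient: 1·0.25·0.511 + 4·0.125·0.527 + 3·0.5·0.0867 = 0.5213.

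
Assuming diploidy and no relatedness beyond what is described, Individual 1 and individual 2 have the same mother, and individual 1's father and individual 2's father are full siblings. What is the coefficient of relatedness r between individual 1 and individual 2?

0.375

Wright's path rule: contributions from independent ancestry routes add.
Individual 1 and individual 2 are related in two ways: half-sibs through their shared mother (r = 1/4) and first cousins through their fathers (r = 1/8).
r = 1/4 + 1/8 = 3/8 = 0.375.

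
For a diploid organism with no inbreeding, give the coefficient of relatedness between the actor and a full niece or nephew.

0.25

Each parent–offspring link contributes a factor of 1/2, and independent paths through distinct common ancestors add.
Full aunt/uncle↔niece/nephew: two paths of length 3 through the shared grandparent pair: r = 2·(1/2)^3 = 1/4.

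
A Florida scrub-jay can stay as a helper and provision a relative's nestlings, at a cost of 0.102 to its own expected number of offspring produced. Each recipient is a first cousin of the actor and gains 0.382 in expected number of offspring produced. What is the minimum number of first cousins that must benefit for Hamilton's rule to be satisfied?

r to a first cousin = 1/8 (first cousins share one grandparent pair — two paths of length 4: r = 2·(1/2)^4 = 1/8).
Hamilton's rule: n·r·B > C  ⇒  n > C/(r·B) = 0.102/(0.125·0.382) = 2.136.
The smallest integer exceeding 2.136 is 3.

3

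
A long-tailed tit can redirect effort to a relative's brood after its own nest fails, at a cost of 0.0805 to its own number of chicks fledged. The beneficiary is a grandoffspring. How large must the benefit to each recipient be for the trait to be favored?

0.322

r to a grandoffspring = 0.25 (two parent–offspring links: r = (1/2)^2 = 1/4).
Hamilton's rule with n recipients of equal r: n·r·B > C, so B > C/(n·r) = 0.0805/(1·0.25) = 0.322.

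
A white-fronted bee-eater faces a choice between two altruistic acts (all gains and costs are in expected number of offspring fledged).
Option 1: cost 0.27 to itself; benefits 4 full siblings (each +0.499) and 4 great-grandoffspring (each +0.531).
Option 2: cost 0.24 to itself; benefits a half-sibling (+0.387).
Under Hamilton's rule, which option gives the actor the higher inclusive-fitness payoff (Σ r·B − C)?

Option 1: r to a full sibling = 0.5.
Option 1: r to a great-grandoffspring = 0.125.
Option 1: Σ r·B − C = (4·0.5·0.499 + 4·0.125·0.531) − 0.27 = 0.9935.
Option 2: r to a half-sibling = 0.25.
Option 2: Σ r·B − C = (1·0.25·0.387) − 0.24 = -0.14325.
Option 1 has the higher net inclusive-fitness payoff.

Option 1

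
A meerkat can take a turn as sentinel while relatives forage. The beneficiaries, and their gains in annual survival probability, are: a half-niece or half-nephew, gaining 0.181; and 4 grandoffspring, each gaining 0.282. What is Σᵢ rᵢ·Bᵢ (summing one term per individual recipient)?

r to a half-niece or half-nephew = 0.125 (half-aunt/uncle↔niece/nephew: one path of length 3: r = (1/2)^3 = 1/8).
r to a grandoffspring = 0.25 (two parent–offspring links: r = (1/2)^2 = 1/4).
Summing one r·B term per recipient: 1·0.125·0.181 + 4·0.25·0.282 = 0.304625.

0.304625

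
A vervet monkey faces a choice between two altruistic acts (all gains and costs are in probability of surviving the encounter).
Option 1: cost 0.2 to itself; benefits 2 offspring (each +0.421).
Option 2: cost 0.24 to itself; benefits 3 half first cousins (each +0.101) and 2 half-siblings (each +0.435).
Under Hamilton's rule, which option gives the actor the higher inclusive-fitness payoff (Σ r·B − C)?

Option 1: r to an offspring = 0.5.
Option 1: Σ r·B − C = (2·0.5·0.421) − 0.2 = 0.221.
Option 2: r to a half first cousin = 0.0625.
Option 2: r to a half-sibling = 0.25.
Option 2: Σ r·B − C = (3·0.0625·0.101 + 2·0.25·0.435) − 0.24 = -0.0035625.
Option 1 has the higher net inclusive-fitness payoff.

Option 1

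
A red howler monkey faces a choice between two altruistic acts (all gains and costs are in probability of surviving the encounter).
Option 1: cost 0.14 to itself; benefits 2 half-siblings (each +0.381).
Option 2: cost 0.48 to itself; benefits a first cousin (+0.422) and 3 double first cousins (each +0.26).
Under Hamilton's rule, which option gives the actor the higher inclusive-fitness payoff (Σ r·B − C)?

Option 1: r to a half-sibling = 0.25.
Option 1: Σ r·B − C = (2·0.25·0.381) − 0.14 = 0.0505.
Option 2: r to a first cousin = 0.125.
Option 2: r to a double first cousin = 0.25.
Option 2: Σ r·B − C = (1·0.125·0.422 + 3·0.25·0.26) − 0.48 = -0.23225.
Option 1 has the higher net inclusive-fitness payoff.

Option 1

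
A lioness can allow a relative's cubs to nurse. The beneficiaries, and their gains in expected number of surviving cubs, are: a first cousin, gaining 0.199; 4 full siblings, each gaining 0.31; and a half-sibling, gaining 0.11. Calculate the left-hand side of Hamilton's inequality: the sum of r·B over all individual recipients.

0.672375

r to a first cousin = 1/8 (first cousins share one grandparent pair — two paths of length 4: r = 2·(1/2)^4 = 1/8).
r to a full sibling = 0.5 (full sibs share both parents — two paths of length 2: r = 2·(1/2)^2 = 1/2).
r to a half-sibling = 0.25 (half-sibs share one parent — one path of length 2: r = (1/2)^2 = 1/4).
Summing one r·B term per recipient: 1·0.125·0.199 + 4·0.5·0.31 + 1·0.25·0.11 = 0.672375.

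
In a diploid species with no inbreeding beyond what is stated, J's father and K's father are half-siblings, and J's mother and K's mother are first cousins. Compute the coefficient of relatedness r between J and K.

Wright's path rule: contributions from independent ancestry routes add.
J and K are related in two ways: half first cousins through their fathers (r = 1/16) and second cousins through their mothers (r = 1/32).
r = 1/16 + 1/32 = 3/32 = 0.09375.

0.09375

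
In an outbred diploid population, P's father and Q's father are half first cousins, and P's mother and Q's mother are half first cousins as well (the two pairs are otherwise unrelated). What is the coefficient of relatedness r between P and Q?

0.03125

With two independent routes of shared ancestry, r is the sum of the two contributions.
P and Q are related in two ways: half second cousins through their fathers (r = 1/64) and half second cousins through their mothers (r = 1/64).
r = 1/64 + 1/64 = 1/32 = 0.03125.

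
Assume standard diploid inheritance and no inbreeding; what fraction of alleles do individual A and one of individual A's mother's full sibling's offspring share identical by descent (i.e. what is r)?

Each parent–offspring link contributes a factor of 1/2, and independent paths through distinct common ancestors add.
First cousins share one grandparent pair — two paths of length 4: r = 2·(1/2)^4 = 1/8.

0.125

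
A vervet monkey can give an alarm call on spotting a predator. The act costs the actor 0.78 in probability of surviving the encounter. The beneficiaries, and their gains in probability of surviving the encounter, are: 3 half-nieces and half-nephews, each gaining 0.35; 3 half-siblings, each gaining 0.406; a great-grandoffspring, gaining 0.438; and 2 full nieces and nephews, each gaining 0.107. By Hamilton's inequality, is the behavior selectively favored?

Hamilton's rule: the trait is favored when the sum of r·B over every recipient exceeds the actor's cost C.
r to a half-niece or half-nephew = 0.125 (half-aunt/uncle↔niece/nephew: one path of length 3: r = (1/2)^3 = 1/8).
r to a half-sibling = 1/4 (half-sibs share one parent — one path of length 2: r = (1/2)^2 = 1/4).
r to a great-grandoffspring = 1/8 (three parent–offspring links: r = (1/2)^3 = 1/8).
r to a full niece or nephew = 1/4 (full aunt/uncle↔niece/nephew: two paths of length 3 through the shared grandparent pair: r = 2·(1/2)^3 = 1/4).
Summing one r·B term per recipient: 3·0.125·0.35 + 3·0.25·0.406 + 1·0.125·0.438 + 2·0.25·0.107 = 0.544.
0.544 < 0.78: the indirect benefit is less than the cost.

No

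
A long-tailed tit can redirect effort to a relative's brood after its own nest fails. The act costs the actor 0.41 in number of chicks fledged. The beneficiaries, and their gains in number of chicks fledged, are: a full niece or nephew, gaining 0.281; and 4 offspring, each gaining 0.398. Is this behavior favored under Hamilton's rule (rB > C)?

Hamilton's rule: the trait is favored when the sum of r·B over every recipient exceeds the actor's cost C.
r to a full niece or nephew = 0.25 (full aunt/uncle↔niece/nephew: two paths of length 3 through the shared grandparent pair: r = 2·(1/2)^3 = 1/4).
r to an offspring = 0.5 (one parent–offspring link: r = (1/2)^1 = 1/2).
Summing one r·B term per recipient: 1·0.25·0.281 + 4·0.5·0.398 = 0.86625.
0.86625 > 0.41: the indirect benefit exceeds the cost.

Yes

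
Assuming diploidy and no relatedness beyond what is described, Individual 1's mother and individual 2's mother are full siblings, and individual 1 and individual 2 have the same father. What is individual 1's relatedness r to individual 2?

0.375

Independent pedigree routes through distinct common ancestors add.
Individual 1 and individual 2 are related in two ways: first cousins through their mothers (r = 1/8) and half-sibs through their shared father (r = 1/4).
r = 1/8 + 1/4 = 3/8 = 0.375.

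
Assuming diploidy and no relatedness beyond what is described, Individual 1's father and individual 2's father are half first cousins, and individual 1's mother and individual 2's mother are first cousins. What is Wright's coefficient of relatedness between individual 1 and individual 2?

0.046875

Relatedness sums over independent paths through distinct common ancestors.
Individual 1 and individual 2 are related in two ways: half second cousins through their fathers (r = 1/64) and second cousins through their mothers (r = 1/32).
r = 1/64 + 1/32 = 3/64 = 0.046875.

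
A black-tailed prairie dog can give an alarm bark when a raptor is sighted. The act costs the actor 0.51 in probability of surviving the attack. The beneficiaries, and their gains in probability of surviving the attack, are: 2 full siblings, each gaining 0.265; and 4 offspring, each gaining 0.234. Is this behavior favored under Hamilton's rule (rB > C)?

Hamilton's rule: the trait is favored when the sum of r·B over every recipient exceeds the actor's cost C.
r to a full sibling = 1/2 (full sibs share both parents — two paths of length 2: r = 2·(1/2)^2 = 1/2).
r to an offspring = 1/2 (one parent–offspring link: r = (1/2)^1 = 1/2).
Summing one r·B term per recipient: 2·0.5·0.265 + 4·0.5·0.234 = 0.733.
0.733 > 0.51: the indirect benefit exceeds the cost.

Yes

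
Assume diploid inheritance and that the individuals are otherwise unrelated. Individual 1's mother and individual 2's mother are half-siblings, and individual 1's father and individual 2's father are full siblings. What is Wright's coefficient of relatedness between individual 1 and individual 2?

0.1875

With two independent routes of shared ancestry, r is the sum of the two contributions.
Individual 1 and individual 2 are related in two ways: half first cousins through their mothers (r = 1/16) and first cousins through their fathers (r = 1/8).
r = 1/16 + 1/8 = 0.1875.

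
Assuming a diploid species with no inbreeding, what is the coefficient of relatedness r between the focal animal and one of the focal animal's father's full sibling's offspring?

Each parent–offspring link contributes a factor of 1/2, and independent paths through distinct common ancestors add.
First cousins share one grandparent pair — two paths of length 4: r = 2·(1/2)^4 = 1/8.

0.125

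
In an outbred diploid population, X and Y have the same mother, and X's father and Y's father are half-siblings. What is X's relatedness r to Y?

Independent pedigree routes through distinct common ancestors add.
X and Y are related in two ways: half-sibs through their shared mother (r = 1/4) and half first cousins through their fathers (r = 1/16).
r = 1/4 + 1/16 = 0.3125.

0.3125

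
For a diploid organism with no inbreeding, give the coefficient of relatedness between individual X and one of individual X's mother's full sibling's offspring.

0.125

Each parent–offspring link contributes a factor of 1/2, and independent paths through distinct common ancestors add.
First cousins share one grandparent pair — two paths of length 4: r = 2·(1/2)^4 = 1/8.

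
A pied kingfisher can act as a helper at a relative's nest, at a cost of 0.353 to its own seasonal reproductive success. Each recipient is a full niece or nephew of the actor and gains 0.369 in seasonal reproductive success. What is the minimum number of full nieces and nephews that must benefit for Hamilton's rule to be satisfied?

4

r to a full niece or nephew = 1/4 (full aunt/uncle↔niece/nephew: two paths of length 3 through the shared grandparent pair: r = 2·(1/2)^3 = 1/4).
Hamilton's rule: n·r·B > C  ⇒  n > C/(r·B) = 0.353/(0.25·0.369) = 3.827.
The smallest integer exceeding 3.827 is 4.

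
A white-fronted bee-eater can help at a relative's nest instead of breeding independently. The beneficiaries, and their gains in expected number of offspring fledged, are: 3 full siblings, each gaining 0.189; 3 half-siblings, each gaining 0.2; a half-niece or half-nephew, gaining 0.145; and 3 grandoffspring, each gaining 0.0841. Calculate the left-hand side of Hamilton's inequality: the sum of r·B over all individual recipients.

r to a full sibling = 0.5 (full sibs share both parents — two paths of length 2: r = 2·(1/2)^2 = 1/2).
r to a half-sibling = 0.25 (half-sibs share one parent — one path of length 2: r = (1/2)^2 = 1/4).
r to a half-niece or half-nephew = 0.125 (half-aunt/uncle↔niece/nephew: one path of length 3: r = (1/2)^3 = 1/8).
r to a grandoffspring = 1/4 (two parent–offspring links: r = (1/2)^2 = 1/4).
Summing one r·B term per recipient: 3·0.5·0.189 + 3·0.25·0.2 + 1·0.125·0.145 + 3·0.25·0.0841 = 0.5147.

0.5147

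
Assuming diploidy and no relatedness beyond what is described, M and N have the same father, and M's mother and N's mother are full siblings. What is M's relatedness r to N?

0.375

With two independent routes of shared ancestry, r is the sum of the two contributions.
M and N are related in two ways: half-sibs through their shared father (r = 1/4) and first cousins through their mothers (r = 1/8).
r = 1/4 + 1/8 = 3/8 = 0.375.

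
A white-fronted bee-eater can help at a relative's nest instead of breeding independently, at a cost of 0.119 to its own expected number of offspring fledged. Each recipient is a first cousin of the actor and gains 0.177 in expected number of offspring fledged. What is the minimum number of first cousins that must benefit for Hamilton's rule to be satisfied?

6

r to a first cousin = 1/8 (first cousins share one grandparent pair — two paths of length 4: r = 2·(1/2)^4 = 1/8).
Hamilton's rule: n·r·B > C  ⇒  n > C/(r·B) = 0.119/(0.125·0.177) = 5.379.
The smallest integer exceeding 5.379 is 6.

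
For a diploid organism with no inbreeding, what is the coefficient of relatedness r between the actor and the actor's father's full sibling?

Each parent–offspring link contributes a factor of 1/2, and independent paths through distinct common ancestors add.
Full aunt/uncle↔niece/nephew: two paths of length 3 through the shared grandparent pair: r = 2·(1/2)^3 = 1/4.

0.25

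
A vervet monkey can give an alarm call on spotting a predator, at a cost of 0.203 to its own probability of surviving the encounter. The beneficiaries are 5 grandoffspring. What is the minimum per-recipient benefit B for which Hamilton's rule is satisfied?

r to a grandoffspring = 1/4 (two parent–offspring links: r = (1/2)^2 = 1/4).
Hamilton's rule with n recipients of equal r: n·r·B > C, so B > C/(n·r) = 0.203/(5·0.25) = 0.1624.

0.1624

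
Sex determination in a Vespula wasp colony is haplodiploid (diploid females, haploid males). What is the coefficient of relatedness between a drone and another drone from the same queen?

Haploid brothers each carry a random half of the queen's diploid genome, so on average they share half: r = 1/2.

0.5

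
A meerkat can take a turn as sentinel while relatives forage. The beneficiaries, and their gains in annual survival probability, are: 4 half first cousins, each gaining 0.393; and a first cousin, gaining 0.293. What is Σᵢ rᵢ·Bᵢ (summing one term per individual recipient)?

0.134875

r to a half first cousin = 0.0625 (half first cousins share one grandparent — one path of length 4: r = (1/2)^4 = 1/16).
r to a first cousin = 0.125 (first cousins share one grandparent pair — two paths of length 4: r = 2·(1/2)^4 = 1/8).
Summing one r·B term per recipient: 4·0.0625·0.393 + 1·0.125·0.293 = 0.134875.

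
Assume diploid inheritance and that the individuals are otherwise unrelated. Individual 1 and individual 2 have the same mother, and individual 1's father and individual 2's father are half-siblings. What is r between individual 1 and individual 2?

0.3125

Relatedness sums over independent paths through distinct common ancestors.
Individual 1 and individual 2 are related in two ways: half-sibs through their shared mother (r = 1/4) and half first cousins through their fathers (r = 1/16).
r = 1/4 + 1/16 = 0.3125.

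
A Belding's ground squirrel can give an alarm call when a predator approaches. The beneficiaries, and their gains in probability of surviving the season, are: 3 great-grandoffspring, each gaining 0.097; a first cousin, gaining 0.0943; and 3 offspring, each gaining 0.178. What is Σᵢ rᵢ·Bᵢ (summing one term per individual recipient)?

r to a great-grandoffspring = 0.125 (three parent–offspring links: r = (1/2)^3 = 1/8).
r to a first cousin = 1/8 (first cousins share one grandparent pair — two paths of length 4: r = 2·(1/2)^4 = 1/8).
r to an offspring = 0.5 (one parent–offspring link: r = (1/2)^1 = 1/2).
Summing one r·B term per recipient: 3·0.125·0.097 + 1·0.125·0.0943 + 3·0.5·0.178 = 0.3151625.

0.3151625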